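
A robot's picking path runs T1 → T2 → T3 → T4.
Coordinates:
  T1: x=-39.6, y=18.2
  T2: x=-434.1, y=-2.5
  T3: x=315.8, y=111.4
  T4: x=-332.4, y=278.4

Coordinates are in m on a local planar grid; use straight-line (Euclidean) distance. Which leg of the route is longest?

T2–T3

Leg distances:
T1→T2: 395.0 m
T2→T3: 758.5 m
T3→T4: 669.4 m
The longest leg is T2–T3 at 758.5 m.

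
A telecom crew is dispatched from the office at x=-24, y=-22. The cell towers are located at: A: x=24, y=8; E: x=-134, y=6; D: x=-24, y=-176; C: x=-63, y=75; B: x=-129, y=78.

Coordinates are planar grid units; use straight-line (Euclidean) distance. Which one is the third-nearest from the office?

Distances from the office (x=-24, y=-22):
A: 56.6
C: 104.5
E: 113.5
B: 145.0
D: 154.0
The third-nearest is E at 113.5.

E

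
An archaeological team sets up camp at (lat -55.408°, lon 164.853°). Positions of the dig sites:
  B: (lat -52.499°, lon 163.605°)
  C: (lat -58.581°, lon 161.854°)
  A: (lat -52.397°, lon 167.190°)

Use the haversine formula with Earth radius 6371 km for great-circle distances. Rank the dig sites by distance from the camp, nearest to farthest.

B, A, C

Distances from the camp:
B (lat -52.499°, lon 163.605°): 333.6 km
A (lat -52.397°, lon 167.190°): 368.1 km
C (lat -58.581°, lon 161.854°): 396.7 km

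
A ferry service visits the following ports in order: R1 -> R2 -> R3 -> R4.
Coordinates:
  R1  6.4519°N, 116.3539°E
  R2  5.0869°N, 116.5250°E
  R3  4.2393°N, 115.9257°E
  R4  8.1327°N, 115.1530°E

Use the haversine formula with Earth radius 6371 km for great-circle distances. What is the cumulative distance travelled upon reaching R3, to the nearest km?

Leg distances:
R1→R2: 153.0 km  (cumulative 153.0 km)
R2→R3: 115.3 km  (cumulative 268.3 km)
Cumulative distance at R3 ≈ 268 km.

268 km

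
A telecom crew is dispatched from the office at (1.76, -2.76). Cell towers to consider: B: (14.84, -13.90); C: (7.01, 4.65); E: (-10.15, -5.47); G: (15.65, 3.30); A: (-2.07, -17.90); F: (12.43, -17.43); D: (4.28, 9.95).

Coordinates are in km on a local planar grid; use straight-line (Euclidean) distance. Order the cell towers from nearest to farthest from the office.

C, E, D, G, A, B, F

Distance from the office at (1.76, -2.76) to each:
C (7.01, 4.65): 9.1 km
E (-10.15, -5.47): 12.2 km
D (4.28, 9.95): 13.0 km
G (15.65, 3.30): 15.2 km
A (-2.07, -17.90): 15.6 km
B (14.84, -13.90): 17.2 km
F (12.43, -17.43): 18.1 km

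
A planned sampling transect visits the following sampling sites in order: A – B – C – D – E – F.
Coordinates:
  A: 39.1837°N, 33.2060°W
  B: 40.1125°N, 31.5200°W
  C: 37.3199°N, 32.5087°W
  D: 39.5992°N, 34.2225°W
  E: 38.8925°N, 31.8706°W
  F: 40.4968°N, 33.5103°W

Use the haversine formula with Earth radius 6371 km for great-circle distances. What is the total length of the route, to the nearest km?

Leg distances:
A→B: 177.5 km  (cumulative 177.5 km)
B→C: 322.1 km  (cumulative 499.6 km)
C→D: 294.1 km  (cumulative 793.7 km)
D→E: 217.2 km  (cumulative 1011.0 km)
E→F: 226.9 km  (cumulative 1237.9 km)
Total route length ≈ 1238 km.

1238 km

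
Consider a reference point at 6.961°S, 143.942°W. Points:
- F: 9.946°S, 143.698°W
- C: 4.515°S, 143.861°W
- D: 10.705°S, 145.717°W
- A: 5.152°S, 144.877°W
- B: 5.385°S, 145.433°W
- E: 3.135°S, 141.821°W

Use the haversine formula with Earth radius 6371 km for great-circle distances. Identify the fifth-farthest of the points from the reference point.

Distances from the reference point (6.961°S, 143.942°W):
E: 486.0 km
D: 459.7 km
F: 333.0 km
C: 272.1 km
B: 240.6 km
A: 226.2 km
The fifth-farthest is B at 240.6 km.

B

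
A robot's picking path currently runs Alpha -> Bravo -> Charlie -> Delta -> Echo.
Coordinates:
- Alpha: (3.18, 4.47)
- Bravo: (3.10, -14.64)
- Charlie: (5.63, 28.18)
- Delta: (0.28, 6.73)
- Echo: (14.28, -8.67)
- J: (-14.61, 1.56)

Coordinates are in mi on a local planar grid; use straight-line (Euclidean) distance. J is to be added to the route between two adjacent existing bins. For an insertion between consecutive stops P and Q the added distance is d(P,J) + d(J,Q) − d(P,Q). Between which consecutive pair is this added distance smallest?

between Bravo and Charlie

Added distance for inserting J between each consecutive pair:
Alpha–Bravo: 22.9 mi
Bravo–Charlie: 14.5 mi
Charlie–Delta: 27.1 mi
Delta–Echo: 25.6 mi
Smallest added distance is 14.5 mi, inserting between Bravo and Charlie.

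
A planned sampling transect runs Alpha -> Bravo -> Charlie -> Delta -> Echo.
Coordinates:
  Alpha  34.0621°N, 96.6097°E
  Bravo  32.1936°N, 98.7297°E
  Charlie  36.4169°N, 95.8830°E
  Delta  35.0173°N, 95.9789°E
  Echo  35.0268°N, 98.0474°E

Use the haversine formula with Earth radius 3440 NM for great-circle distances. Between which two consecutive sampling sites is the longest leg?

Bravo–Charlie

Leg distances:
Alpha→Bravo: 154.7 NM
Bravo→Charlie: 290.2 NM
Charlie→Delta: 84.2 NM
Delta→Echo: 101.7 NM
The longest leg is Bravo–Charlie at 290.2 NM.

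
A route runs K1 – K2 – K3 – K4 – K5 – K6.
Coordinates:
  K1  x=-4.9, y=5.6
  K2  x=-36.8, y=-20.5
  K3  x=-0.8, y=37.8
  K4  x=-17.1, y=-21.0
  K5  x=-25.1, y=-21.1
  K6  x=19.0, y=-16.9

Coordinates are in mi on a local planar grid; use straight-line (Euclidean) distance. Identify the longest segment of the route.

Leg distances:
K1→K2: 41.2 mi
K2→K3: 68.5 mi
K3→K4: 61.0 mi
K4→K5: 8.0 mi
K5→K6: 44.3 mi
The longest leg is K2–K3 at 68.5 mi.

K2–K3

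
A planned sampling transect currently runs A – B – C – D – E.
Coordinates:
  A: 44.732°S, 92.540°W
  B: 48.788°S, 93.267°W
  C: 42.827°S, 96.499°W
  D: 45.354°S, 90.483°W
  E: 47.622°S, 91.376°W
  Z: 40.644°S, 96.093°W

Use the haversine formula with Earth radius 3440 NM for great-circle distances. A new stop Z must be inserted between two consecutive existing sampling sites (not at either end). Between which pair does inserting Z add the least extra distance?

between C and D

Added distance for inserting Z between each consecutive pair:
A–B: 549.3 NM
B–C: 253.3 NM
C–D: 206.7 NM
D–E: 699.2 NM
Smallest added distance is 206.7 NM, inserting between C and D.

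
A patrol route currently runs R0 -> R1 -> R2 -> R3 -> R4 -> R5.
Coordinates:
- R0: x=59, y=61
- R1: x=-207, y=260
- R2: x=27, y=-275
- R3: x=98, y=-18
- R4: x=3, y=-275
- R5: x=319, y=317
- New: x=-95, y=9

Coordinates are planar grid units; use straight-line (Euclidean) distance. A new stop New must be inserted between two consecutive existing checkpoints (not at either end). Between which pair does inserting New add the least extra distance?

Added distance for inserting New between each consecutive pair:
R0–R1: 105.2
R1–R2: 0.0
R2–R3: 237.3
R3–R4: 221.3
R4–R5: 145.4
Smallest added distance is 0.0, inserting between R1 and R2.

between R1 and R2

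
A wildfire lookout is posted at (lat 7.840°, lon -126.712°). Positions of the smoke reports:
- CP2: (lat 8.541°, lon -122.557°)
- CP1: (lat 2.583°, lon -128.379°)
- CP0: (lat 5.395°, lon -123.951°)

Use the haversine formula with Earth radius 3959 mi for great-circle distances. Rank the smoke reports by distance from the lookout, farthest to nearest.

CP1, CP2, CP0

Distance from the lookout at (lat 7.840°, lon -126.712°) to each:
CP1 (lat 2.583°, lon -128.379°): 380.9 mi
CP2 (lat 8.541°, lon -122.557°): 288.3 mi
CP0 (lat 5.395°, lon -123.951°): 253.9 mi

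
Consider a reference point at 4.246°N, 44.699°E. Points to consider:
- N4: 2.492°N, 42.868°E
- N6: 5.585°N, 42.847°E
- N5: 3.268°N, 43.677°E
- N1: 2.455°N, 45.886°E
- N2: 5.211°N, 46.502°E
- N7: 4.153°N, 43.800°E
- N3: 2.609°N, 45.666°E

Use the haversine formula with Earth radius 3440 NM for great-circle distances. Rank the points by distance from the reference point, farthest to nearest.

N4, N6, N1, N2, N3, N5, N7

Distance from the reference point at 4.246°N, 44.699°E to each:
N4 2.492°N, 42.868°E: 152.1 NM
N6 5.585°N, 42.847°E: 136.9 NM
N1 2.455°N, 45.886°E: 128.9 NM
N2 5.211°N, 46.502°E: 122.5 NM
N3 2.609°N, 45.666°E: 114.1 NM
N5 3.268°N, 43.677°E: 84.8 NM
N7 4.153°N, 43.800°E: 54.1 NM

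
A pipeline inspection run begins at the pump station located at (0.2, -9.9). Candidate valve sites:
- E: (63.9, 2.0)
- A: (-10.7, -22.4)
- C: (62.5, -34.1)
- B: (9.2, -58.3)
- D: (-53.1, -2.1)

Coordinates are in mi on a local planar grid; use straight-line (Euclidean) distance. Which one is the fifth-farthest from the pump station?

Distances from the pump station ((0.2, -9.9)):
C: 66.8 mi
E: 64.8 mi
D: 53.9 mi
B: 49.2 mi
A: 16.6 mi
The fifth-farthest is A at 16.6 mi.

A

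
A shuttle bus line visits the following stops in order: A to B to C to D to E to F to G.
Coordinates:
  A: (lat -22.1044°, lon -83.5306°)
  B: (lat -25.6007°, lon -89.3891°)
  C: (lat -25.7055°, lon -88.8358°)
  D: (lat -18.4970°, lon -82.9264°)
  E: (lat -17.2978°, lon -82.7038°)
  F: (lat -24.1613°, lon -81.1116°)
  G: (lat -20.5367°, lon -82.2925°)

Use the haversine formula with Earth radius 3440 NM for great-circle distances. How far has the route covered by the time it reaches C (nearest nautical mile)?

415 NM

Leg distances:
A→B: 384.0 NM  (cumulative 384.0 NM)
B→C: 30.6 NM  (cumulative 414.6 NM)
Cumulative distance at C ≈ 415 NM.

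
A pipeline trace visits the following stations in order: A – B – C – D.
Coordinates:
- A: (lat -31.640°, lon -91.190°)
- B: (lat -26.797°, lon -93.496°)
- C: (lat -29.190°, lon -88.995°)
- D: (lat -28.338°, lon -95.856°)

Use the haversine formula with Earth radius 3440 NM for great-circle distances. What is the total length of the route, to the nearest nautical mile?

Leg distances:
A→B: 314.9 NM  (cumulative 314.9 NM)
B→C: 278.5 NM  (cumulative 593.3 NM)
C→D: 364.7 NM  (cumulative 958.0 NM)
Total route length ≈ 958 NM.

958 NM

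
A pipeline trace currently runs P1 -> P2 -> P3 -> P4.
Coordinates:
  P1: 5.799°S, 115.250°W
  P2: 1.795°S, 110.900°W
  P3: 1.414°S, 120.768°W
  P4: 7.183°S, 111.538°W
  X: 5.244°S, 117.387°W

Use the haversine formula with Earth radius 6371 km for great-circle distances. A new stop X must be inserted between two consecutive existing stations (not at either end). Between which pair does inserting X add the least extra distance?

between P3 and P4

Added distance for inserting X between each consecutive pair:
P1–P2: 403.5 km
P2–P3: 285.6 km
P3–P4: 41.6 km
Smallest added distance is 41.6 km, inserting between P3 and P4.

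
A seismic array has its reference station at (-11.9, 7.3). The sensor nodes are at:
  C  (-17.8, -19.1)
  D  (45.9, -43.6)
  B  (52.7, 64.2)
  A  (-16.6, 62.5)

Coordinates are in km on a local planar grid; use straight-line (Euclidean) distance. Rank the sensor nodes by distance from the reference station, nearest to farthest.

C, A, D, B

Distances from the reference station:
C (-17.8, -19.1): 27.1 km
A (-16.6, 62.5): 55.4 km
D (45.9, -43.6): 77.0 km
B (52.7, 64.2): 86.1 km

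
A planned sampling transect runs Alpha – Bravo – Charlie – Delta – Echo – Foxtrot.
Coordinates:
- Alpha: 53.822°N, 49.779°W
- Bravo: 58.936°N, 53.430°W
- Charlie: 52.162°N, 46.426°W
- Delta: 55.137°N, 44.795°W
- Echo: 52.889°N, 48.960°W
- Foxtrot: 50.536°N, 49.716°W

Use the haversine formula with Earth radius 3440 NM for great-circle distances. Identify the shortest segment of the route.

Echo–Foxtrot

Leg distances:
Alpha→Bravo: 330.0 NM
Bravo→Charlie: 470.6 NM
Charlie→Delta: 187.8 NM
Delta→Echo: 199.5 NM
Echo→Foxtrot: 144.0 NM
The shortest leg is Echo–Foxtrot at 144.0 NM.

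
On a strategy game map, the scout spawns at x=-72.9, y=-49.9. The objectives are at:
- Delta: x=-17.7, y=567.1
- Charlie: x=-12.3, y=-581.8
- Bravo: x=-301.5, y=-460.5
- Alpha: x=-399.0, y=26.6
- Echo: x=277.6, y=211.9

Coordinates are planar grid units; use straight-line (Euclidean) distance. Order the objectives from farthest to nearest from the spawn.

Delta, Charlie, Bravo, Echo, Alpha

Computing each straight-line distance from x=-72.9, y=-49.9:
Delta x=-17.7, y=567.1: 619.5
Charlie x=-12.3, y=-581.8: 535.3
Bravo x=-301.5, y=-460.5: 469.9
Echo x=277.6, y=211.9: 437.5
Alpha x=-399.0, y=26.6: 335.0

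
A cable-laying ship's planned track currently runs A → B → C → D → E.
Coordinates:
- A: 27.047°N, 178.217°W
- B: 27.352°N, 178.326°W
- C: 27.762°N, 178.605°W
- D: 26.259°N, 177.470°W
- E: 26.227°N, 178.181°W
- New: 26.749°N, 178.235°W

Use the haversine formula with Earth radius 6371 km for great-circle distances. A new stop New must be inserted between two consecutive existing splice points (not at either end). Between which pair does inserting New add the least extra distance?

Added distance for inserting New between each consecutive pair:
A–B: 65.3 km
B–C: 132.8 km
C–D: 10.6 km
D–E: 80.9 km
Smallest added distance is 10.6 km, inserting between C and D.

between C and D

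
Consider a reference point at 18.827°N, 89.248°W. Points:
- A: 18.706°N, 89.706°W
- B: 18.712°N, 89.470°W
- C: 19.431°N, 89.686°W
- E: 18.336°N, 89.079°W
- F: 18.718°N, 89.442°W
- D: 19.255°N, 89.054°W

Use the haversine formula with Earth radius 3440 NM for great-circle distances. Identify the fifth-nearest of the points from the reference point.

E

Distances from the reference point (18.827°N, 89.248°W):
F: 12.8 NM
B: 14.4 NM
A: 27.0 NM
D: 28.0 NM
E: 31.0 NM
C: 44.0 NM
The fifth-nearest is E at 31.0 NM.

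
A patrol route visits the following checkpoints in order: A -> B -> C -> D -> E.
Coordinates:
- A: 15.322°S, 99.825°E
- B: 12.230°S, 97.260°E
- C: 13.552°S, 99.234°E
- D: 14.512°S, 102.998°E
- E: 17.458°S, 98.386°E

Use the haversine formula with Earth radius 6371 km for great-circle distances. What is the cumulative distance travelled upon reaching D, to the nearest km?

Leg distances:
A→B: 441.5 km  (cumulative 441.5 km)
B→C: 259.6 km  (cumulative 701.1 km)
C→D: 419.8 km  (cumulative 1120.9 km)
Cumulative distance at D ≈ 1121 km.

1121 km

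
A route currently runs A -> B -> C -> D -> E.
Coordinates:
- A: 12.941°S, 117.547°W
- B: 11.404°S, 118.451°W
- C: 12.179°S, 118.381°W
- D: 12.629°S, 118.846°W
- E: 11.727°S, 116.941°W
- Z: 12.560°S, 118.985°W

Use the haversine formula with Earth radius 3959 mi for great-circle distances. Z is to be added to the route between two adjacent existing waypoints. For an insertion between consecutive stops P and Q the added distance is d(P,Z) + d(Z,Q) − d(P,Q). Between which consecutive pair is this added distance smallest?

between C and D

Added distance for inserting Z between each consecutive pair:
A–B: 65.6 mi
B–C: 82.4 mi
C–D: 14.9 mi
D–E: 17.1 mi
Smallest added distance is 14.9 mi, inserting between C and D.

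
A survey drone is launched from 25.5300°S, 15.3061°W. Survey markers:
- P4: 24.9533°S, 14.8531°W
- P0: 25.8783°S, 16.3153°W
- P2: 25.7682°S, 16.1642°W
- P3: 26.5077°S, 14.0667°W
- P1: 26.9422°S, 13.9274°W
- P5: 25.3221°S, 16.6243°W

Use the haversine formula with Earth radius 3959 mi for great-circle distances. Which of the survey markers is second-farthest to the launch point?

Distance to each, sorted:
P1: 129.7 mi
P3: 102.4 mi
P5: 83.5 mi
P0: 67.3 mi
P2: 55.9 mi
P4: 48.9 mi
The second-farthest is P3 at 102.4 mi.

P3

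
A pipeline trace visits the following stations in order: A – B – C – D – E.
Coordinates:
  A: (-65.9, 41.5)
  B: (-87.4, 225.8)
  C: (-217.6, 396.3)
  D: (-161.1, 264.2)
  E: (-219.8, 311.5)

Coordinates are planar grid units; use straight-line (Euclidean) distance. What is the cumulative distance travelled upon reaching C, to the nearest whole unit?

Leg distances:
A→B: 185.5  (cumulative 185.5)
B→C: 214.5  (cumulative 400.1)
Cumulative distance at C ≈ 400.

400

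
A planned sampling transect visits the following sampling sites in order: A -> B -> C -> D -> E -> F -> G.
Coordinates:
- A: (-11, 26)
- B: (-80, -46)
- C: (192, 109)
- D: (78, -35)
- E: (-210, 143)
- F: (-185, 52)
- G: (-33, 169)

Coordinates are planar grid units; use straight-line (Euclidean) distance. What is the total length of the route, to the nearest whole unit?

Leg distances:
A→B: 99.7  (cumulative 99.7)
B→C: 313.1  (cumulative 412.8)
C→D: 183.7  (cumulative 596.5)
D→E: 338.6  (cumulative 935.0)
E→F: 94.4  (cumulative 1029.4)
F→G: 191.8  (cumulative 1221.2)
Total route length ≈ 1221.

1221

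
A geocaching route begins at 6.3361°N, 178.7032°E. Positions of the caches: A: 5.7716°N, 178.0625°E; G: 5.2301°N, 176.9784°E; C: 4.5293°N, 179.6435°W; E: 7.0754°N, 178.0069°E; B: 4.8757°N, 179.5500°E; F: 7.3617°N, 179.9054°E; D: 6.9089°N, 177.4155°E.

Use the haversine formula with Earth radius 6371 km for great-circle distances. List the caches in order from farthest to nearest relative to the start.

C, G, B, F, D, E, A

Distance from the start at 6.3361°N, 178.7032°E to each:
C 4.5293°N, 179.6435°W: 271.8 km
G 5.2301°N, 176.9784°E: 227.0 km
B 4.8757°N, 179.5500°E: 187.5 km
F 7.3617°N, 179.9054°E: 175.0 km
D 6.9089°N, 177.4155°E: 155.8 km
E 7.0754°N, 178.0069°E: 112.6 km
A 5.7716°N, 178.0625°E: 94.7 km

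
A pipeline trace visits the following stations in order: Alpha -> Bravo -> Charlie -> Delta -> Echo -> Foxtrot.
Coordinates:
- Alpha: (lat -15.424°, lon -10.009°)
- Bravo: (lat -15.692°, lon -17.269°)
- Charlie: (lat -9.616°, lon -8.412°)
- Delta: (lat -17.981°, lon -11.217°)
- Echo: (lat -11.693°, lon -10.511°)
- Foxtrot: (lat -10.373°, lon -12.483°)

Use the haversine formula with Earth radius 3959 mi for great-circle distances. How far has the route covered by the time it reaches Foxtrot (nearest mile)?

Leg distances:
Alpha→Bravo: 483.6 mi  (cumulative 483.6 mi)
Bravo→Charlie: 729.7 mi  (cumulative 1213.3 mi)
Charlie→Delta: 607.8 mi  (cumulative 1821.1 mi)
Delta→Echo: 437.0 mi  (cumulative 2258.1 mi)
Echo→Foxtrot: 161.9 mi  (cumulative 2420.0 mi)
Cumulative distance at Foxtrot ≈ 2420 mi.

2420 mi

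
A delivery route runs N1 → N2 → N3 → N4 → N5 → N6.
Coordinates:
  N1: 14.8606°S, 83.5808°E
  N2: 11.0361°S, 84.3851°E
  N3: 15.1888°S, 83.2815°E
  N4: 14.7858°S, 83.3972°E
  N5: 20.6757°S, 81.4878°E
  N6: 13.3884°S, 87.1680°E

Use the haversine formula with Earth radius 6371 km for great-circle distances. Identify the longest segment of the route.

Leg distances:
N1→N2: 434.1 km
N2→N3: 477.0 km
N3→N4: 46.5 km
N4→N5: 685.4 km
N5→N6: 1010.3 km
The longest leg is N5–N6 at 1010.3 km.

N5–N6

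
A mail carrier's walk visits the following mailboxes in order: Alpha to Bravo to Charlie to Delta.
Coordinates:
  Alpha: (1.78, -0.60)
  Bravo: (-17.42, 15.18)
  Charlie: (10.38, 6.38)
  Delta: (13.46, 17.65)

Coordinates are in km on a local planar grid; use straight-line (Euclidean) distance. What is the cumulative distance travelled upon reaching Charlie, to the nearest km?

Leg distances:
Alpha→Bravo: 24.9 km  (cumulative 24.9 km)
Bravo→Charlie: 29.2 km  (cumulative 54.0 km)
Cumulative distance at Charlie ≈ 54 km.

54 km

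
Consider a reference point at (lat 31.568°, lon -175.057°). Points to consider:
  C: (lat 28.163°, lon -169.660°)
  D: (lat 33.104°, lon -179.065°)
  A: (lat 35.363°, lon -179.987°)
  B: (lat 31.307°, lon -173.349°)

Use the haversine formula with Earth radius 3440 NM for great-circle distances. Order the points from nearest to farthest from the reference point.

B, D, A, C

Computing each great-circle distance from (lat 31.568°, lon -175.057°):
B (lat 31.307°, lon -173.349°): 88.9 NM
D (lat 33.104°, lon -179.065°): 223.2 NM
A (lat 35.363°, lon -179.987°): 335.9 NM
C (lat 28.163°, lon -169.660°): 347.4 NM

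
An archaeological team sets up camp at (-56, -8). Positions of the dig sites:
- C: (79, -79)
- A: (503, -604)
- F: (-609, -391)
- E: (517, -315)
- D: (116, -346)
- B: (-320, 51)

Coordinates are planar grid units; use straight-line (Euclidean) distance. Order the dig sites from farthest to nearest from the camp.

Computing each straight-line distance from (-56, -8):
A (503, -604): 817.1
F (-609, -391): 672.7
E (517, -315): 650.1
D (116, -346): 379.2
B (-320, 51): 270.5
C (79, -79): 152.5

A, F, E, D, B, C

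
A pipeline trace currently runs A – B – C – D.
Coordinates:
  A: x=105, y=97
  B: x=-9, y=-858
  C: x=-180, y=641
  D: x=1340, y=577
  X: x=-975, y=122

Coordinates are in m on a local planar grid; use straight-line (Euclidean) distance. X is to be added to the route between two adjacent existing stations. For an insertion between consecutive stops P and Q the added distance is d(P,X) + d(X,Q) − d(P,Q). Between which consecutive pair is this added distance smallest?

Added distance for inserting X between each consecutive pair:
A–B: 1494.6 m
B–C: 816.8 m
C–D: 1787.4 m
Smallest added distance is 816.8 m, inserting between B and C.

between B and C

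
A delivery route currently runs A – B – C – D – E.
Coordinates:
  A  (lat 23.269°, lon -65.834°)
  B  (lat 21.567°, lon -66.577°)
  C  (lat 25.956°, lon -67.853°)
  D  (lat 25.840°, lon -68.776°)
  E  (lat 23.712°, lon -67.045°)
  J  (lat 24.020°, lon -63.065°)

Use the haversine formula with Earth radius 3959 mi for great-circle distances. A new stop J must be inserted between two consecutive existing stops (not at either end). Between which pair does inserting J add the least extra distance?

between B and C

Added distance for inserting J between each consecutive pair:
A–B: 336.6 mi
B–C: 295.2 mi
C–D: 649.6 mi
D–E: 448.8 mi
Smallest added distance is 295.2 mi, inserting between B and C.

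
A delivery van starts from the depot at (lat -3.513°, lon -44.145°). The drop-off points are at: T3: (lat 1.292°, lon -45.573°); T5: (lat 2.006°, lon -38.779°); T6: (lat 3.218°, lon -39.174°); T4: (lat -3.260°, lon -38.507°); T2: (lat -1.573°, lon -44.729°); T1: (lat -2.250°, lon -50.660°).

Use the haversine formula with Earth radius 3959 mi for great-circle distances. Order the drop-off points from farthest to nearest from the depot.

T6, T5, T1, T4, T3, T2

Distances from the depot:
T6 (lat 3.218°, lon -39.174°): 578.1 mi
T5 (lat 2.006°, lon -38.779°): 531.8 mi
T1 (lat -2.250°, lon -50.660°): 458.0 mi
T4 (lat -3.260°, lon -38.507°): 389.3 mi
T3 (lat 1.292°, lon -45.573°): 346.4 mi
T2 (lat -1.573°, lon -44.729°): 140.0 mi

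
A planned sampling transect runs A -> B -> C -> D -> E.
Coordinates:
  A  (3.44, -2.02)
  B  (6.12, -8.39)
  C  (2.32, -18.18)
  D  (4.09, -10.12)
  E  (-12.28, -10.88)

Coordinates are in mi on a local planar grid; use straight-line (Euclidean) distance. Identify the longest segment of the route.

D–E

Leg distances:
A→B: 6.9 mi
B→C: 10.5 mi
C→D: 8.3 mi
D→E: 16.4 mi
The longest leg is D–E at 16.4 mi.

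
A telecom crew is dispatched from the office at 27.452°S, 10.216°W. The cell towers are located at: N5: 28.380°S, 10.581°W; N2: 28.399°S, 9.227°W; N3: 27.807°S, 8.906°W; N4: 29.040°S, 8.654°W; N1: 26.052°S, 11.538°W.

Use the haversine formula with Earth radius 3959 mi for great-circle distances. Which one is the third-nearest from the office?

Distance to each, sorted:
N5: 67.9 mi
N3: 83.9 mi
N2: 89.0 mi
N1: 126.5 mi
N4: 145.2 mi
The third-nearest is N2 at 89.0 mi.

N2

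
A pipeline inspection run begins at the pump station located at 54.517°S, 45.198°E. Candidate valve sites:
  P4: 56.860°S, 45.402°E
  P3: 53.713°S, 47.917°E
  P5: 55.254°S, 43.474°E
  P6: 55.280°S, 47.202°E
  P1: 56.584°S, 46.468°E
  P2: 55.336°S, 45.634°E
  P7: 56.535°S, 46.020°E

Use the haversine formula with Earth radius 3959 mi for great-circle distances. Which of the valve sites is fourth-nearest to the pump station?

Distances from the pump station (54.517°S, 45.198°E):
P2: 59.2 mi
P5: 85.4 mi
P6: 95.5 mi
P3: 123.3 mi
P7: 143.1 mi
P1: 151.2 mi
P4: 162.1 mi
The fourth-nearest is P3 at 123.3 mi.

P3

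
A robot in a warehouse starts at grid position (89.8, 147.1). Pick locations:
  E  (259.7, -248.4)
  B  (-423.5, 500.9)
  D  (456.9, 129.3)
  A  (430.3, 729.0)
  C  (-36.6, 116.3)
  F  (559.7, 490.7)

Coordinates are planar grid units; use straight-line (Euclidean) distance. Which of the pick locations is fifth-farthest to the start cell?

D

Distances from the start cell ((89.8, 147.1)):
A: 674.2
B: 623.4
F: 582.1
E: 430.4
D: 367.5
C: 130.1
The fifth-farthest is D at 367.5.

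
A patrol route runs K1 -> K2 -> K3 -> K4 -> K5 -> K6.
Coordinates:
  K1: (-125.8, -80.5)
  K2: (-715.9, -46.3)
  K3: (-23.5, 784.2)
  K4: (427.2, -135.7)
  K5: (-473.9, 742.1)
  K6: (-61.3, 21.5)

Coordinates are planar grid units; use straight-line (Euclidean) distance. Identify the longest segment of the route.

K4–K5

Leg distances:
K1→K2: 591.1
K2→K3: 1081.3
K3→K4: 1024.4
K4→K5: 1258.0
K5→K6: 830.4
The longest leg is K4–K5 at 1258.0.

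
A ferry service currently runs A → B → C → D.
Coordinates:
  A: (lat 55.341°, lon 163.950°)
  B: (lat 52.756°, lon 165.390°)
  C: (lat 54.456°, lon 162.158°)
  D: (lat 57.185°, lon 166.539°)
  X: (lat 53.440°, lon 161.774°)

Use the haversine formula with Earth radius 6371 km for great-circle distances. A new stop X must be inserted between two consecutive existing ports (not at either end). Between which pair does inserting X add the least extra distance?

Added distance for inserting X between each consecutive pair:
A–B: 204.7 km
B–C: 83.9 km
C–D: 221.1 km
Smallest added distance is 83.9 km, inserting between B and C.

between B and C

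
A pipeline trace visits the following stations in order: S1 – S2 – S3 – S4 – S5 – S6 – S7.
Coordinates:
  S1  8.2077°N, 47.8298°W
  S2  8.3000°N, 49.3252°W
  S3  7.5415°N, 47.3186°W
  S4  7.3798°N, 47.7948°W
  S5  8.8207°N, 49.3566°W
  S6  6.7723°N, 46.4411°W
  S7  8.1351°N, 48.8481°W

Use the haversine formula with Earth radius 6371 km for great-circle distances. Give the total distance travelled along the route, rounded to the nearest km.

1391 km

Leg distances:
S1→S2: 164.9 km  (cumulative 164.9 km)
S2→S3: 236.5 km  (cumulative 401.4 km)
S3→S4: 55.5 km  (cumulative 456.9 km)
S4→S5: 235.0 km  (cumulative 691.9 km)
S5→S6: 393.7 km  (cumulative 1085.7 km)
S6→S7: 305.6 km  (cumulative 1391.3 km)
Total route length ≈ 1391 km.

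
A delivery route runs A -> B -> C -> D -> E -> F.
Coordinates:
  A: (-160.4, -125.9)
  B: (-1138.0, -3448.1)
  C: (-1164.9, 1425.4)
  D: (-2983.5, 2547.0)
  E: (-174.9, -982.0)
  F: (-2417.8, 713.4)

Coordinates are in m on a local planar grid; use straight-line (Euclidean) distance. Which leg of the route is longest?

Leg distances:
A→B: 3463.0 m
B→C: 4873.6 m
C→D: 2136.7 m
D→E: 4510.2 m
E→F: 2811.6 m
The longest leg is B–C at 4873.6 m.

B–C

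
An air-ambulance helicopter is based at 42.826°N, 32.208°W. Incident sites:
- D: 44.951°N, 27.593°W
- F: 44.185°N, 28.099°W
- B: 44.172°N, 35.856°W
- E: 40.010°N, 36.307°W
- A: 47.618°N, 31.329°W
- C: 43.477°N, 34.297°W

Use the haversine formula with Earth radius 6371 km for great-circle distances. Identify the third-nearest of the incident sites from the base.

F

Distances from the base (42.826°N, 32.208°W):
C: 184.3 km
B: 330.1 km
F: 364.2 km
D: 438.8 km
E: 463.4 km
A: 537.3 km
The third-nearest is F at 364.2 km.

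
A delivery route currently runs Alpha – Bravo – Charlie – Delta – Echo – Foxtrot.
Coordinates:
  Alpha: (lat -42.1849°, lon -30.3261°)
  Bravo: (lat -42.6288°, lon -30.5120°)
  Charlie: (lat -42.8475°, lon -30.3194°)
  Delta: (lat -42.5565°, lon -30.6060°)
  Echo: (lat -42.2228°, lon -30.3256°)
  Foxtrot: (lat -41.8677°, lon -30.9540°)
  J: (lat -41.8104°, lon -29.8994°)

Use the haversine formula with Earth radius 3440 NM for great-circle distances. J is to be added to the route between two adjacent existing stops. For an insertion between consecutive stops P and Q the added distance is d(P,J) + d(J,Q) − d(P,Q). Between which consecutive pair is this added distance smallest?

between Echo and Foxtrot

Added distance for inserting J between each consecutive pair:
Alpha–Bravo: 57.7 NM
Bravo–Charlie: 105.5 NM
Charlie–Delta: 98.2 NM
Delta–Echo: 62.4 NM
Echo–Foxtrot: 43.3 NM
Smallest added distance is 43.3 NM, inserting between Echo and Foxtrot.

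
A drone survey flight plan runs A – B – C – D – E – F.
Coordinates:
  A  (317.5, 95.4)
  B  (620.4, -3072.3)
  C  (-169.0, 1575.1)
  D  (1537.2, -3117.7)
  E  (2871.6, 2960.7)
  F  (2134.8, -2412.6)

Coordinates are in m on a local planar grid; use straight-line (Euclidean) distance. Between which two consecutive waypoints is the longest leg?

D–E

Leg distances:
A→B: 3182.1 m
B→C: 4714.0 m
C→D: 4993.3 m
D→E: 6223.1 m
E→F: 5423.6 m
The longest leg is D–E at 6223.1 m.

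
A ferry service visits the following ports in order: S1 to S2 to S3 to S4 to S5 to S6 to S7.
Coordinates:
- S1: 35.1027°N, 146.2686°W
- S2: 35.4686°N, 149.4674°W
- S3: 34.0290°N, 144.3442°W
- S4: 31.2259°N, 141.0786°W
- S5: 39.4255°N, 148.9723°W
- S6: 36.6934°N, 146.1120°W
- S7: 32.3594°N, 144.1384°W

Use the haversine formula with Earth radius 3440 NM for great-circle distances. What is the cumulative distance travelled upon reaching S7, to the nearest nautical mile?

1777 NM

Leg distances:
S1→S2: 158.3 NM  (cumulative 158.3 NM)
S2→S3: 267.1 NM  (cumulative 425.4 NM)
S3→S4: 235.7 NM  (cumulative 661.1 NM)
S4→S5: 625.4 NM  (cumulative 1286.5 NM)
S5→S6: 212.6 NM  (cumulative 1499.1 NM)
S6→S7: 277.9 NM  (cumulative 1777.0 NM)
Cumulative distance at S7 ≈ 1777 NM.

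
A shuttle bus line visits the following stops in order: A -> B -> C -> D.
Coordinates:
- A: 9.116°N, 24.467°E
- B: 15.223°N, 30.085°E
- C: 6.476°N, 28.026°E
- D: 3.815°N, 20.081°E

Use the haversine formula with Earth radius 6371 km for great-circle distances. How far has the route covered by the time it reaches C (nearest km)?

Leg distances:
A→B: 913.0 km  (cumulative 913.0 km)
B→C: 998.2 km  (cumulative 1911.2 km)
Cumulative distance at C ≈ 1911 km.

1911 km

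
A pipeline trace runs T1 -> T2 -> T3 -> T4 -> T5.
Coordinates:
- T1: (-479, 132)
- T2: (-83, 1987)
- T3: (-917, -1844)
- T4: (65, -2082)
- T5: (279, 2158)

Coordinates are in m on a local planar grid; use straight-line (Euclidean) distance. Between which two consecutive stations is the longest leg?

T4–T5

Leg distances:
T1→T2: 1896.8 m
T2→T3: 3920.7 m
T3→T4: 1010.4 m
T4→T5: 4245.4 m
The longest leg is T4–T5 at 4245.4 m.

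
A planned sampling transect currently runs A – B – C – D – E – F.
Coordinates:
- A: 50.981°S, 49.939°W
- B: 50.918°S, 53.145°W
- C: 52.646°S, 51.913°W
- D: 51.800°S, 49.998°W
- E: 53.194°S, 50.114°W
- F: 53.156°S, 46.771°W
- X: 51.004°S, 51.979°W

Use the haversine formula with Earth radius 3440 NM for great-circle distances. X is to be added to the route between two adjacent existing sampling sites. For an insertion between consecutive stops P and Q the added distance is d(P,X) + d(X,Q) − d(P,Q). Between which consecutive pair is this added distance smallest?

between A and B

Added distance for inserting X between each consecutive pair:
A–B: 0.2 NM
B–C: 29.6 NM
C–D: 100.0 NM
D–E: 152.8 NM
E–F: 259.5 NM
Smallest added distance is 0.2 NM, inserting between A and B.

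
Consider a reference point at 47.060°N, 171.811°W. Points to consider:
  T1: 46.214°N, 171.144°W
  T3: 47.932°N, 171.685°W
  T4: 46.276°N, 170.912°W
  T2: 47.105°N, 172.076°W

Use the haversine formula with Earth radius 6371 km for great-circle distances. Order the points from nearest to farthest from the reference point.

T2, T3, T1, T4

Distance from the reference point at 47.060°N, 171.811°W to each:
T2 47.105°N, 172.076°W: 20.7 km
T3 47.932°N, 171.685°W: 97.4 km
T1 46.214°N, 171.144°W: 107.0 km
T4 46.276°N, 170.912°W: 110.9 km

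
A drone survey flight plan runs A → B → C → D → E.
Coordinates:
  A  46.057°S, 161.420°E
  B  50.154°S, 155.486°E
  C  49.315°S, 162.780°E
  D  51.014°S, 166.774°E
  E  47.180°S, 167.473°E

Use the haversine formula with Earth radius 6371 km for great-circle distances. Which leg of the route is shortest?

Leg distances:
A→B: 633.4 km
B→C: 532.2 km
C→D: 341.4 km
D→E: 429.3 km
The shortest leg is C–D at 341.4 km.

C–D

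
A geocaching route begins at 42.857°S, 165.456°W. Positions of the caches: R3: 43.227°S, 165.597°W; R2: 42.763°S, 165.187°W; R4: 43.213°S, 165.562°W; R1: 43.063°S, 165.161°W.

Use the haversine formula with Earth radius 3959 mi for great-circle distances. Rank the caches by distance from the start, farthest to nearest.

Distances from the start:
R3 43.227°S, 165.597°W: 26.5 mi
R4 43.213°S, 165.562°W: 25.2 mi
R1 43.063°S, 165.161°W: 20.6 mi
R2 42.763°S, 165.187°W: 15.1 mi

R3, R4, R1, R2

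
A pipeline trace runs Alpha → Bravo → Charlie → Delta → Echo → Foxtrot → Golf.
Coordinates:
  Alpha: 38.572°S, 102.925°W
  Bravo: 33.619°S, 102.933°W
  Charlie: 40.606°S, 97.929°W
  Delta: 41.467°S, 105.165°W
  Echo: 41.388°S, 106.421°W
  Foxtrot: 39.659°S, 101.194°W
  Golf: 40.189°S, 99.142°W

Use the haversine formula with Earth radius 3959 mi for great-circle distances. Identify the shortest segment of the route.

Delta–Echo

Leg distances:
Alpha→Bravo: 342.2 mi
Bravo→Charlie: 555.7 mi
Charlie→Delta: 381.7 mi
Delta→Echo: 65.3 mi
Echo→Foxtrot: 299.3 mi
Foxtrot→Golf: 114.7 mi
The shortest leg is Delta–Echo at 65.3 mi.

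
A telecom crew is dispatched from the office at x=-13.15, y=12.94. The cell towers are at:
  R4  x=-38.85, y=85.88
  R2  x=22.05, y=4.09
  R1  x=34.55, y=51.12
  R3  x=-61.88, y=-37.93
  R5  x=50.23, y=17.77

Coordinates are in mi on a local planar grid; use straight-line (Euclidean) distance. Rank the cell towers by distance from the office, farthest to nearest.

R4, R3, R5, R1, R2

Distance from the office at x=-13.15, y=12.94 to each:
R4 x=-38.85, y=85.88: 77.3 mi
R3 x=-61.88, y=-37.93: 70.4 mi
R5 x=50.23, y=17.77: 63.6 mi
R1 x=34.55, y=51.12: 61.1 mi
R2 x=22.05, y=4.09: 36.3 mi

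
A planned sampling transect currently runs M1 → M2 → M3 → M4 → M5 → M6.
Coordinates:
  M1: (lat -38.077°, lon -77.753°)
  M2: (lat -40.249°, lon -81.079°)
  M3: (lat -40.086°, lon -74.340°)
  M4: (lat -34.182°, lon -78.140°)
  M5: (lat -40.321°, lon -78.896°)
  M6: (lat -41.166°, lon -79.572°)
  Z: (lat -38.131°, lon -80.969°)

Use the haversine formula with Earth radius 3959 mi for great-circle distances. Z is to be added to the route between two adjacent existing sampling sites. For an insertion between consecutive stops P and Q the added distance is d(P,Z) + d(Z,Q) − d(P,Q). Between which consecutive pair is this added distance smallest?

Added distance for inserting Z between each consecutive pair:
M1–M2: 88.4 mi
M2–M3: 170.7 mi
M3–M4: 236.9 mi
M4–M5: 76.6 mi
M5–M6: 341.8 mi
Smallest added distance is 76.6 mi, inserting between M4 and M5.

between M4 and M5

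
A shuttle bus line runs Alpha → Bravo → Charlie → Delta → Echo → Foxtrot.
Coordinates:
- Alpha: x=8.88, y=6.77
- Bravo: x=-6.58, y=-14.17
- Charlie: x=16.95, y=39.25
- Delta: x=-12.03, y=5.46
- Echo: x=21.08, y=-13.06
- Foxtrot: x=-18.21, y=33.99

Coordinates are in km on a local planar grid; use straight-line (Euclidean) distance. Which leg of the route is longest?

Echo–Foxtrot

Leg distances:
Alpha→Bravo: 26.0 km
Bravo→Charlie: 58.4 km
Charlie→Delta: 44.5 km
Delta→Echo: 37.9 km
Echo→Foxtrot: 61.3 km
The longest leg is Echo–Foxtrot at 61.3 km.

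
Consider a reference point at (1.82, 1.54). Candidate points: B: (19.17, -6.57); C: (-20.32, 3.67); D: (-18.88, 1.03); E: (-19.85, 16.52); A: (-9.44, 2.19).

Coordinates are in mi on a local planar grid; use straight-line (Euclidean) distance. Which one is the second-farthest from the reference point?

Distance to each, sorted:
E: 26.3 mi
C: 22.2 mi
D: 20.7 mi
B: 19.2 mi
A: 11.3 mi
The second-farthest is C at 22.2 mi.

C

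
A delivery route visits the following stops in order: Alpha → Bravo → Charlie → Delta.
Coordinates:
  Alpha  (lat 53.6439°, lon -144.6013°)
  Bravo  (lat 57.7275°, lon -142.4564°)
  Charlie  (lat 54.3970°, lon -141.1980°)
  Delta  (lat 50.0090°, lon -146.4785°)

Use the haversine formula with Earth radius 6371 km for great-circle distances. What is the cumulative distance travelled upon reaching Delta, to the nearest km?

1458 km

Leg distances:
Alpha→Bravo: 473.5 km  (cumulative 473.5 km)
Bravo→Charlie: 378.5 km  (cumulative 852.0 km)
Charlie→Delta: 605.9 km  (cumulative 1457.9 km)
Cumulative distance at Delta ≈ 1458 km.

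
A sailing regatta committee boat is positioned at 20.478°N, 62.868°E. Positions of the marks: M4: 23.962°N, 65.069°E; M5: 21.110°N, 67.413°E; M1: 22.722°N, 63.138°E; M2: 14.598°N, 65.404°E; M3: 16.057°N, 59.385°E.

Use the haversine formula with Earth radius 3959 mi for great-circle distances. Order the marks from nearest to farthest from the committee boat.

Distances from the committee boat:
M1 22.722°N, 63.138°E: 156.0 mi
M4 23.962°N, 65.069°E: 278.9 mi
M5 21.110°N, 67.413°E: 296.8 mi
M3 16.057°N, 59.385°E: 381.5 mi
M2 14.598°N, 65.404°E: 439.3 mi

M1, M4, M5, M3, M2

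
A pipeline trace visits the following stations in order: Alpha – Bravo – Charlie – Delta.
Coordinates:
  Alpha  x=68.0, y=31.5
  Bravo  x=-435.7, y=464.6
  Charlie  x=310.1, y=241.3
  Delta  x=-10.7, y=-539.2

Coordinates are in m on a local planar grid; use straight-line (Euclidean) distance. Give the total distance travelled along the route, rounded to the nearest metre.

2287 m

Leg distances:
Alpha→Bravo: 664.3 m  (cumulative 664.3 m)
Bravo→Charlie: 778.5 m  (cumulative 1442.8 m)
Charlie→Delta: 843.9 m  (cumulative 2286.7 m)
Total route length ≈ 2287 m.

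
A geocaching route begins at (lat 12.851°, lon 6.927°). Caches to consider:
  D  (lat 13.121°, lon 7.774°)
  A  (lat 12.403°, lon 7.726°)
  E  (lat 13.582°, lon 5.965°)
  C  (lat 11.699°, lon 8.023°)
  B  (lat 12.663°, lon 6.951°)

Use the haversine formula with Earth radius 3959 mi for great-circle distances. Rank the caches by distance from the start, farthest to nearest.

C, E, A, D, B

Distances from the start:
C (lat 11.699°, lon 8.023°): 108.7 mi
E (lat 13.582°, lon 5.965°): 82.1 mi
A (lat 12.403°, lon 7.726°): 62.1 mi
D (lat 13.121°, lon 7.774°): 60.0 mi
B (lat 12.663°, lon 6.951°): 13.1 mi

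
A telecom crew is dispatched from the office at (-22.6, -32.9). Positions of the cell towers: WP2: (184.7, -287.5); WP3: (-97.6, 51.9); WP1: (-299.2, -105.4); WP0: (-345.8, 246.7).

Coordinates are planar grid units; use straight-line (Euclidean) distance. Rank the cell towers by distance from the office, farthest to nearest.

WP0, WP2, WP1, WP3

Computing each straight-line distance from (-22.6, -32.9):
WP0 (-345.8, 246.7): 427.4
WP2 (184.7, -287.5): 328.3
WP1 (-299.2, -105.4): 285.9
WP3 (-97.6, 51.9): 113.2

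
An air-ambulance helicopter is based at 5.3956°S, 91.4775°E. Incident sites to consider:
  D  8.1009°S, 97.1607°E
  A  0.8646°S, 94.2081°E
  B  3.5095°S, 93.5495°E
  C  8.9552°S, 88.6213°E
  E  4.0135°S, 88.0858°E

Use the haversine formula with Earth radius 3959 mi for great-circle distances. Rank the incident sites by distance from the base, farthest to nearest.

Distance from the base at 5.3956°S, 91.4775°E to each:
D 8.1009°S, 97.1607°E: 432.4 mi
A 0.8646°S, 94.2081°E: 365.4 mi
C 8.9552°S, 88.6213°E: 314.4 mi
E 4.0135°S, 88.0858°E: 252.3 mi
B 3.5095°S, 93.5495°E: 193.3 mi

D, A, C, E, B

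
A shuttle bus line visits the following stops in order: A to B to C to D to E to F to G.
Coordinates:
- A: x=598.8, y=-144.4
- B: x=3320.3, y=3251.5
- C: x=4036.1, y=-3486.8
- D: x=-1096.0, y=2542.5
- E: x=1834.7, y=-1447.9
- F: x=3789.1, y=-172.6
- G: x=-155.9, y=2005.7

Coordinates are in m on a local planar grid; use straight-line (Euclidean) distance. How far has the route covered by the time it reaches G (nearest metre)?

Leg distances:
A→B: 4351.9 m  (cumulative 4351.9 m)
B→C: 6776.2 m  (cumulative 11128.1 m)
C→D: 7917.8 m  (cumulative 19045.8 m)
D→E: 4951.0 m  (cumulative 23996.8 m)
E→F: 2333.7 m  (cumulative 26330.5 m)
F→G: 4506.4 m  (cumulative 30836.9 m)
Cumulative distance at G ≈ 30837 m.

30837 m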